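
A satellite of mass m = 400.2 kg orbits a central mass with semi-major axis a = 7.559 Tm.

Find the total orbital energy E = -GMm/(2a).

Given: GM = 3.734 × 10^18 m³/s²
a = 7.559 Tm = 7.559 × 10^12 m
GM = 3.734 × 10^18 m³/s²
2a = 1.5118 × 10^13 m
GMm = 3.734 × 10^18 × 400.2 = 1.49435 × 10^21 m³·kg/s²
E = −GMm/(2a) = -9.88455 × 10^7 J ≈ -98.85 MJ

Final answer: -98.85 MJ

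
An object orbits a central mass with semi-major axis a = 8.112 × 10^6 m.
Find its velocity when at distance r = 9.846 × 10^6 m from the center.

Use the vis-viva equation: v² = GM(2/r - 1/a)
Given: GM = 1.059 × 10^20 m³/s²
a = 8.112 × 10^6 m
r = 9.846 × 10^6 m
GM = 1.059 × 10^20 m³/s²
2/r − 1/a = 2.03128 × 10^-7 − 1.23274 × 10^-7 = 7.9854 × 10^-8 m⁻¹
v² = GM (2/r − 1/a) = 8.45654 × 10^12 m²/s²
v = 2.90801 × 10^6 m/s ≈ 2908 km/s

Final answer: 2908 km/s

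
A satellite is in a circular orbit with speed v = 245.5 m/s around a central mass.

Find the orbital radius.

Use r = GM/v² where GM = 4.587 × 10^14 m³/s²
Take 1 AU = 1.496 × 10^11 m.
v = 245.5 m/s
GM = 4.587 × 10^14 m³/s²
v² = 60270.2 m²/s²
r = GM/v² = (4.587 × 10^14) / 60270.2 = 7.61072 × 10^9 m ≈ 0.05087 AU

Final answer: 0.05087 AU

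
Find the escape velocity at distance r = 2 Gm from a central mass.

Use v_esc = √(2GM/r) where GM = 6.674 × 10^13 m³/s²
r = 2 Gm = 2 × 10^9 m
GM = 6.674 × 10^13 m³/s²
2GM/r = 2 × (6.674 × 10^13) / (2 × 10^9) = 66740 m²/s²
v_esc = √(2GM/r) = 258.341 m/s ≈ 258.3 m/s

Final answer: 258.3 m/s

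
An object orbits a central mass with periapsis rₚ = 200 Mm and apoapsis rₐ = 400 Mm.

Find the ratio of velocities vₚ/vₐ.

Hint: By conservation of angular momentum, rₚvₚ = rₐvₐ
rₚ = 200 Mm = 2 × 10^8 m
rₐ = 400 Mm = 4 × 10^8 m
rₚvₚ = rₐvₐ  ⇒  vₚ/vₐ = rₐ/rₚ
vₚ/vₐ = (4 × 10^8) / (2 × 10^8) = 2

Final answer: vₚ/vₐ = 2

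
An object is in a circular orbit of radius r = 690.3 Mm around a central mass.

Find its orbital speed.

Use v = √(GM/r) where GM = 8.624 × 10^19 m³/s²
r = 690.3 Mm = 6.903 × 10^8 m
GM = 8.624 × 10^19 m³/s²
GM/r = (8.624 × 10^19) / (6.903 × 10^8) = 1.24931 × 10^11 m²/s²
v = √(GM/r) = 353456 m/s ≈ 353.5 km/s

Final answer: 353.5 km/s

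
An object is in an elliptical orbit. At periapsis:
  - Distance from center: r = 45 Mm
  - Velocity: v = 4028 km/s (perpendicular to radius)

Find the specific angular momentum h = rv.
r = 45 Mm = 4.5 × 10^7 m
v = 4028 km/s = 4.028 × 10^6 m/s
h = rv = 4.5 × 10^7 × 4.028 × 10^6 = 1.8126 × 10^14 m²/s ≈ 1.813 × 10^14 m²/s

Final answer: h = 1.813 × 10^14 m²/s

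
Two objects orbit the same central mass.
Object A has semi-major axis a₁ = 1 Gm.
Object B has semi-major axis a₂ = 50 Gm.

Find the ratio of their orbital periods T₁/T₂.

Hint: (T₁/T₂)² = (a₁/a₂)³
a₁ = 1 Gm = 1 × 10^9 m
a₂ = 50 Gm = 5 × 10^10 m
a₁/a₂ = 0.02
T₁/T₂ = (a₁/a₂)^(3/2) = (0.02)^1.5 = 0.00282843

Final answer: T₁/T₂ = 0.002828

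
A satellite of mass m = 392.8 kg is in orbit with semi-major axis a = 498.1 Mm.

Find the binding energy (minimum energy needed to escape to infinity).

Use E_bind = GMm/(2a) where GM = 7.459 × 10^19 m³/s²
a = 498.1 Mm = 4.981 × 10^8 m
GM = 7.459 × 10^19 m³/s²
m = 392.8 kg
GMm = 7.459 × 10^19 × 392.8 = 2.9299 × 10^22 m³·kg/s²
2a = 9.962 × 10^8 m
E_bind = GMm/(2a) = 2.94107 × 10^13 J ≈ 29.41 TJ

Final answer: 29.41 TJ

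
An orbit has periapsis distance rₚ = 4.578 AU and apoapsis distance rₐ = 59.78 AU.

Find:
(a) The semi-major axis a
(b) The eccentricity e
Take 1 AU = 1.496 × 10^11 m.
rₚ = 4.578 AU = 6.84869 × 10^11 m
rₐ = 59.78 AU = 8.94309 × 10^12 m
(a) a = (rₚ + rₐ)/2 = 4.81398 × 10^12 m ≈ 32.18 AU
(b) e = (rₐ − rₚ)/(rₐ + rₚ) = (8.25822 × 10^12) / (9.62796 × 10^12) = 0.857733

Final answer:
(a) a = 32.18 AU
(b) e = 0.8577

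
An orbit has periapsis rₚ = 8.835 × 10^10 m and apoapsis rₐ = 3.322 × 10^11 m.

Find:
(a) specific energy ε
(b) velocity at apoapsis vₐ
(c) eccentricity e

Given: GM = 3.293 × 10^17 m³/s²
rₚ = 8.835 × 10^10 m
rₐ = 3.322 × 10^11 m
GM = 3.293 × 10^17 m³/s²
a = (rₚ + rₐ)/2 = 2.10275 × 10^11 m
e = (rₐ − rₚ)/(rₐ + rₚ) = (2.4385 × 10^11) / (4.2055 × 10^11) = 0.579836
(a) 2a = 4.2055 × 10^11 m;  ε = −GM/(2a) = -783022 J/kg ≈ -783 kJ/kg
(b) vₐ² = GM (2/rₐ − 1/a) = 3.293 × 10^17 × (6.02047 × 10^-12 − 4.75568 × 10^-12) = 416496 m²/s²;  vₐ = 645.365 m/s ≈ 645.4 m/s
(c) e = 0.579836 ≈ 0.5798

Final answer:
(a) specific energy ε = -783 kJ/kg
(b) velocity at apoapsis vₐ = 645.4 m/s
(c) eccentricity e = 0.5798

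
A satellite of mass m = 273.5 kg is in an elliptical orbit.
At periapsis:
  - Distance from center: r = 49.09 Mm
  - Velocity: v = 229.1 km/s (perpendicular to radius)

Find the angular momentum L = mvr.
r = 49.09 Mm = 4.909 × 10^7 m
v = 229.1 km/s = 229100 m/s
vr = 229100 × 4.909 × 10^7 = 1.12465 × 10^13 m²/s
L = m × vr = 273.5 × 1.12465 × 10^13 = 3.07592 × 10^15 kg·m²/s ≈ 3.076 × 10^15 kg·m²/s

Final answer: L = 3.076 × 10^15 kg·m²/s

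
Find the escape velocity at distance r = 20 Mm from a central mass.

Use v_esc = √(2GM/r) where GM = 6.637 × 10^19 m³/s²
r = 20 Mm = 2 × 10^7 m
GM = 6.637 × 10^19 m³/s²
2GM/r = 2 × (6.637 × 10^19) / (2 × 10^7) = 6.637 × 10^12 m²/s²
v_esc = √(2GM/r) = 2.57624 × 10^6 m/s ≈ 2576 km/s

Final answer: 2576 km/s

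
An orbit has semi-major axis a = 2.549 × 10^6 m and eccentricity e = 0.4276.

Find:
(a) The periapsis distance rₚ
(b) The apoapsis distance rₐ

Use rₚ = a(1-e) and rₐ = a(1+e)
a = 2.549 × 10^6 m
e = 0.4276:  1 − e = 0.5724,  1 + e = 1.4276
(a) rₚ = a(1 − e) = 2.549 × 10^6 m × 0.5724 = 1.45905 × 10^6 m ≈ 1.459 × 10^6 m
(b) rₐ = a(1 + e) = 2.549 × 10^6 m × 1.4276 = 3.63895 × 10^6 m ≈ 3.639 × 10^6 m

Final answer:
(a) rₚ = 1.459 × 10^6 m
(b) rₐ = 3.639 × 10^6 m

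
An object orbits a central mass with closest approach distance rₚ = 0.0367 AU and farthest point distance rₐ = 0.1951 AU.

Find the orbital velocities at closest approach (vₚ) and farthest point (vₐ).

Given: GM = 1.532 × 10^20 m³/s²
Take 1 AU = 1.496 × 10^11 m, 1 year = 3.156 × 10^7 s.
rₚ = 0.0367 AU = 5.49032 × 10^9 m
rₐ = 0.1951 AU = 2.9187 × 10^10 m
GM = 1.532 × 10^20 m³/s²
a = (rₚ + rₐ)/2 = 1.73386 × 10^10 m
Vis-viva: v² = GM (2/r − 1/a)
vₚ² = 1.532 × 10^20 × (3.64277 × 10^-10 − 5.76747 × 10^-11) = 4.69716 × 10^10 m²/s²
vₚ = 216729 m/s ≈ 45.72 AU/year
vₐ² = 1.532 × 10^20 × (6.85238 × 10^-11 − 5.76747 × 10^-11) = 1.66208 × 10^9 m²/s²
vₐ = 40768.6 m/s ≈ 8.601 AU/year

Final answer: vₚ = 45.72 AU/year, vₐ = 8.601 AU/year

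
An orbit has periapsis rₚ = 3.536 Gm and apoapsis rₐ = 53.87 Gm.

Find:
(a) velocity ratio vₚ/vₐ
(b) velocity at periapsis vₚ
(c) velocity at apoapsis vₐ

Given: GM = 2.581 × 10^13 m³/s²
rₚ = 3.536 Gm = 3.536 × 10^9 m
rₐ = 53.87 Gm = 5.387 × 10^10 m
GM = 2.581 × 10^13 m³/s²
a = (rₚ + rₐ)/2 = 2.8703 × 10^10 m
e = (rₐ − rₚ)/(rₐ + rₚ) = (5.0334 × 10^10) / (5.7406 × 10^10) = 0.876807
(a) vₚ/vₐ = rₐ/rₚ (angular momentum) = (5.387 × 10^10) / (3.536 × 10^9) = 15.2347 ≈ 15.23
(b) vₚ² = GM (2/rₚ − 1/a) = 2.581 × 10^13 × (5.65611 × 10^-10 − 3.48396 × 10^-11) = 13699.2 m²/s²;  vₚ = 117.044 m/s ≈ 117 m/s
(c) vₐ² = GM (2/rₐ − 1/a) = 2.581 × 10^13 × (3.71264 × 10^-11 − 3.48396 × 10^-11) = 59.0236 m²/s²;  vₐ = 7.68268 m/s ≈ 7.683 m/s

Final answer:
(a) velocity ratio vₚ/vₐ = 15.23
(b) velocity at periapsis vₚ = 117 m/s
(c) velocity at apoapsis vₐ = 7.683 m/s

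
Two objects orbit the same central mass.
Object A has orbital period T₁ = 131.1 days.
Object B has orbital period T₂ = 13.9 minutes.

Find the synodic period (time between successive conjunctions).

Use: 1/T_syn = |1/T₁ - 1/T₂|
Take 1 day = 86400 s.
T₁ = 131.1 days = 1.1327 × 10^7 s
T₂ = 13.9 minutes = 834 s
1/T₁ = 8.82843 × 10^-8 s⁻¹
1/T₂ = 0.00119904 s⁻¹
|1/T₁ − 1/T₂| = 0.00119895 s⁻¹
T_syn = 1 / |1/T₁ − 1/T₂| = 834.061 s ≈ 13.9 minutes

Final answer: T_syn = 13.9 minutes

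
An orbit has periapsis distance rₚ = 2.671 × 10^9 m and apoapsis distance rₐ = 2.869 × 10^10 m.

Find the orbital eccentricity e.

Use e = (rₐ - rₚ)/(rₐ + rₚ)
rₚ = 2.671 × 10^9 m
rₐ = 2.869 × 10^10 m
rₐ − rₚ = 2.6019 × 10^10 m
rₐ + rₚ = 3.1361 × 10^10 m
e = (rₐ − rₚ)/(rₐ + rₚ) = 0.829661

Final answer: e = 0.8297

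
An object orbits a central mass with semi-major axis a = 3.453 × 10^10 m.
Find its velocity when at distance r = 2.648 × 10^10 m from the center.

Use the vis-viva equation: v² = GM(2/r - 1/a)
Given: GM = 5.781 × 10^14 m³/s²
a = 3.453 × 10^10 m
r = 2.648 × 10^10 m
GM = 5.781 × 10^14 m³/s²
2/r − 1/a = 7.55287 × 10^-11 − 2.89603 × 10^-11 = 4.65684 × 10^-11 m⁻¹
v² = GM (2/r − 1/a) = 26921.2 m²/s²
v = 164.077 m/s ≈ 164.1 m/s

Final answer: 164.1 m/s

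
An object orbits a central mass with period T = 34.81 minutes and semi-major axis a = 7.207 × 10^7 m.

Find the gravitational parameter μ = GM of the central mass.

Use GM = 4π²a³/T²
T = 34.81 minutes = 2088.6 s
a = 7.207 × 10^7 m
a³ = 3.74338 × 10^23 m³
T² = 4.36225 × 10^6 s²
GM = 4π² × (3.74338 × 10^23) / (4.36225 × 10^6) = 3.38776 × 10^18 m³/s²
GM ≈ 3.388 × 10^18 m³/s²

Final answer: GM = 3.388 × 10^18 m³/s²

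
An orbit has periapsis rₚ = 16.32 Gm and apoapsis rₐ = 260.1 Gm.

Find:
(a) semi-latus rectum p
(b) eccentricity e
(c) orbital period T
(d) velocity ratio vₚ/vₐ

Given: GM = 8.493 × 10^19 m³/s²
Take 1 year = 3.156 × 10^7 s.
rₚ = 16.32 Gm = 1.632 × 10^10 m
rₐ = 260.1 Gm = 2.601 × 10^11 m
GM = 8.493 × 10^19 m³/s²
a = (rₚ + rₐ)/2 = 1.3821 × 10^11 m
e = (rₐ − rₚ)/(rₐ + rₚ) = (2.4378 × 10^11) / (2.7642 × 10^11) = 0.881919
(a) 1 − e² = 0.222219;  p = a(1 − e²) = 1.3821 × 10^11 × 0.222219 = 3.07129 × 10^10 m ≈ 30.71 Gm
(b) e = 0.881919 ≈ 0.8819
(c) a³ = 2.64009 × 10^33 m³;  T = 2π √(a³/GM) = 2π × 5.57543 × 10^6 s = 3.50315 × 10^7 s ≈ 1.11 years
(d) vₚ/vₐ = rₐ/rₚ (angular momentum) = (2.601 × 10^11) / (1.632 × 10^10) = 15.9375 ≈ 15.94

Final answer:
(a) semi-latus rectum p = 30.71 Gm
(b) eccentricity e = 0.8819
(c) orbital period T = 1.11 years
(d) velocity ratio vₚ/vₐ = 15.94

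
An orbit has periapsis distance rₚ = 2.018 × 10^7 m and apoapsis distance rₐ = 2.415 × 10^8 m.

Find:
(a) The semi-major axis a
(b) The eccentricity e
rₚ = 2.018 × 10^7 m
rₐ = 2.415 × 10^8 m
(a) a = (rₚ + rₐ)/2 = 1.3084 × 10^8 m ≈ 1.308 × 10^8 m
(b) e = (rₐ − rₚ)/(rₐ + rₚ) = (2.2132 × 10^8) / (2.6168 × 10^8) = 0.845766

Final answer:
(a) a = 1.308 × 10^8 m
(b) e = 0.8458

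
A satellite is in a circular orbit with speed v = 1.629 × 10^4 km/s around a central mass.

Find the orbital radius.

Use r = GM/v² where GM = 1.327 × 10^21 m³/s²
v = 1.629 × 10^4 km/s = 1.629 × 10^7 m/s
GM = 1.327 × 10^21 m³/s²
v² = 2.65364 × 10^14 m²/s²
r = GM/v² = (1.327 × 10^21) / (2.65364 × 10^14) = 5.00068 × 10^6 m ≈ 5.001 Mm

Final answer: 5.001 Mm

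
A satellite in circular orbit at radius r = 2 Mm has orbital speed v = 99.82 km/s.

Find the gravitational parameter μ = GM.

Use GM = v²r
r = 2 Mm = 2 × 10^6 m
v = 99.82 km/s = 99820 m/s
v² = 9.96403 × 10^9 m²/s²
GM = v²r = 9.96403 × 10^9 × 2 × 10^6 = 1.99281 × 10^16 m³/s²
GM ≈ 1.993 × 10^16 m³/s²

Final answer: GM = 1.993 × 10^16 m³/s²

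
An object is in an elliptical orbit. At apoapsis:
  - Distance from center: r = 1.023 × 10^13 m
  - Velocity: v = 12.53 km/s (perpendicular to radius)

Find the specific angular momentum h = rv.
r = 1.023 × 10^13 m
v = 12.53 km/s = 12530 m/s
h = rv = 1.023 × 10^13 × 12530 = 1.28182 × 10^17 m²/s ≈ 1.282 × 10^17 m²/s

Final answer: h = 1.282 × 10^17 m²/s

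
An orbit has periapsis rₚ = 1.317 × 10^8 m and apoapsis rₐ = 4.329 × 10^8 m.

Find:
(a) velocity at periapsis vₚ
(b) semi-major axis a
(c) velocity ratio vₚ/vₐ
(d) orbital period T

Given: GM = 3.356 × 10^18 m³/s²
rₚ = 1.317 × 10^8 m
rₐ = 4.329 × 10^8 m
GM = 3.356 × 10^18 m³/s²
a = (rₚ + rₐ)/2 = 2.823 × 10^8 m
e = (rₐ − rₚ)/(rₐ + rₚ) = (3.012 × 10^8) / (5.646 × 10^8) = 0.533475
(a) vₚ² = GM (2/rₚ − 1/a) = 3.356 × 10^18 × (1.5186 × 10^-8 − 3.54233 × 10^-9) = 3.90763 × 10^10 m²/s²;  vₚ = 197677 m/s ≈ 197.7 km/s
(b) a = 2.823 × 10^8 m ≈ 2.823 × 10^8 m
(c) vₚ/vₐ = rₐ/rₚ (angular momentum) = (4.329 × 10^8) / (1.317 × 10^8) = 3.28702 ≈ 3.287
(d) a³ = 2.24974 × 10^25 m³;  T = 2π √(a³/GM) = 2π × 2589.14 s = 16268 s ≈ 4.519 hours

Final answer:
(a) velocity at periapsis vₚ = 197.7 km/s
(b) semi-major axis a = 2.823 × 10^8 m
(c) velocity ratio vₚ/vₐ = 3.287
(d) orbital period T = 4.519 hours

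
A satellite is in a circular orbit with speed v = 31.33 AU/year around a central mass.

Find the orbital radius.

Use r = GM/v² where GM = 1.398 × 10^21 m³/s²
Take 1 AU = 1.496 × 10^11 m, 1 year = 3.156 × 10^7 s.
v = 31.33 AU/year = 148510 m/s
GM = 1.398 × 10^21 m³/s²
v² = 2.20551 × 10^10 m²/s²
r = GM/v² = (1.398 × 10^21) / (2.20551 × 10^10) = 6.33866 × 10^10 m ≈ 0.4237 AU

Final answer: 0.4237 AU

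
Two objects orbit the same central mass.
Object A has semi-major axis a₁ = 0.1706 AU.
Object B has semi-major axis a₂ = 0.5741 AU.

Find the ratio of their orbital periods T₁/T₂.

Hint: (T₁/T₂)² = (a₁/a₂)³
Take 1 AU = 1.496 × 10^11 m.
a₁ = 0.1706 AU = 2.55218 × 10^10 m
a₂ = 0.5741 AU = 8.58854 × 10^10 m
a₁/a₂ = 0.297161
T₁/T₂ = (a₁/a₂)^(3/2) = (0.297161)^1.5 = 0.16199

Final answer: T₁/T₂ = 0.162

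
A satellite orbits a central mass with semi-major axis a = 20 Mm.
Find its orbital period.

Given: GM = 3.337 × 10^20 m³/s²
a = 20 Mm = 2 × 10^7 m
GM = 3.337 × 10^20 m³/s²
a³ = 8 × 10^21 m³
T = 2π √(a³/GM) = 2π √((8 × 10^21) / (3.337 × 10^20)) = 2π × 4.89629 s
T = 30.7643 s ≈ 30.76 seconds

Final answer: 30.76 seconds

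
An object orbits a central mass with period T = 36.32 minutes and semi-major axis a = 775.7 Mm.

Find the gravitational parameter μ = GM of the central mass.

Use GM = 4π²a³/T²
T = 36.32 minutes = 2179.2 s
a = 775.7 Mm = 7.757 × 10^8 m
a³ = 4.66747 × 10^26 m³
T² = 4.74891 × 10^6 s²
GM = 4π² × (4.66747 × 10^26) / (4.74891 × 10^6) = 3.88014 × 10^21 m³/s²
GM ≈ 3.88 × 10^21 m³/s²

Final answer: GM = 3.88 × 10^21 m³/s²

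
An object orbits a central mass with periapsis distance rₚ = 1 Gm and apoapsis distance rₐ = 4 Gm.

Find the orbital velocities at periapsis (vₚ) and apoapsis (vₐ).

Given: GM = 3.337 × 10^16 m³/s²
rₚ = 1 Gm = 1 × 10^9 m
rₐ = 4 Gm = 4 × 10^9 m
GM = 3.337 × 10^16 m³/s²
a = (rₚ + rₐ)/2 = 2.5 × 10^9 m
Vis-viva: v² = GM (2/r − 1/a)
vₚ² = 3.337 × 10^16 × (2 × 10^-9 − 4 × 10^-10) = 5.3392 × 10^7 m²/s²
vₚ = 7306.98 m/s ≈ 7.307 km/s
vₐ² = 3.337 × 10^16 × (5 × 10^-10 − 4 × 10^-10) = 3.337 × 10^6 m²/s²
vₐ = 1826.75 m/s ≈ 1.827 km/s

Final answer: vₚ = 7.307 km/s, vₐ = 1.827 km/s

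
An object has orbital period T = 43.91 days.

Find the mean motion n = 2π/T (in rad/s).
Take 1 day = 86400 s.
T = 43.91 days = 3.79382 × 10^6 s
n = 2π / (3.79382 × 10^6 s) = 1.65616 × 10^-6 rad/s ≈ 1.656 × 10^-6 rad/s

Final answer: n = 1.656 × 10^-6 rad/s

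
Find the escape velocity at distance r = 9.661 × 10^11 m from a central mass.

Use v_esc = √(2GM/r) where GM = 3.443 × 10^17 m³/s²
r = 9.661 × 10^11 m
GM = 3.443 × 10^17 m³/s²
2GM/r = 2 × (3.443 × 10^17) / (9.661 × 10^11) = 712763 m²/s²
v_esc = √(2GM/r) = 844.253 m/s ≈ 844.3 m/s

Final answer: 844.3 m/s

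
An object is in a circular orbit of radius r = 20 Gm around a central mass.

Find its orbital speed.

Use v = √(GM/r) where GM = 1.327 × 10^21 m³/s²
r = 20 Gm = 2 × 10^10 m
GM = 1.327 × 10^21 m³/s²
GM/r = (1.327 × 10^21) / (2 × 10^10) = 6.635 × 10^10 m²/s²
v = √(GM/r) = 257585 m/s ≈ 257.6 km/s

Final answer: 257.6 km/s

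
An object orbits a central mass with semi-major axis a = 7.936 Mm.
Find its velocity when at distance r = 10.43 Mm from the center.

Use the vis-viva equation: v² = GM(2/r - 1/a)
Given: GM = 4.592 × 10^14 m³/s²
a = 7.936 Mm = 7.936 × 10^6 m
r = 10.43 Mm = 1.043 × 10^7 m
GM = 4.592 × 10^14 m³/s²
2/r − 1/a = 1.91755 × 10^-7 − 1.26008 × 10^-7 = 6.57465 × 10^-8 m⁻¹
v² = GM (2/r − 1/a) = 3.01908 × 10^7 m²/s²
v = 5494.61 m/s ≈ 5.495 km/s

Final answer: 5.495 km/s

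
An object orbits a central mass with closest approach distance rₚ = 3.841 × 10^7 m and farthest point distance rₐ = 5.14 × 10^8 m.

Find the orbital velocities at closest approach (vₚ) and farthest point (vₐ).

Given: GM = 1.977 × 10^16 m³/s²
rₚ = 3.841 × 10^7 m
rₐ = 5.14 × 10^8 m
GM = 1.977 × 10^16 m³/s²
a = (rₚ + rₐ)/2 = 2.76205 × 10^8 m
Vis-viva: v² = GM (2/r − 1/a)
vₚ² = 1.977 × 10^16 × (5.20698 × 10^-8 − 3.6205 × 10^-9) = 9.57842 × 10^8 m²/s²
vₚ = 30949 m/s ≈ 30.95 km/s
vₐ² = 1.977 × 10^16 × (3.89105 × 10^-9 − 3.6205 × 10^-9) = 5.3488 × 10^6 m²/s²
vₐ = 2312.75 m/s ≈ 2.313 km/s

Final answer: vₚ = 30.95 km/s, vₐ = 2.313 km/s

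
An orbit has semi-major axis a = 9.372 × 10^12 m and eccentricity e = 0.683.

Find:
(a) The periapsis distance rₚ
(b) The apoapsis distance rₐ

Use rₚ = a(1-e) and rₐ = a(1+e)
a = 9.372 × 10^12 m
e = 0.683:  1 − e = 0.317,  1 + e = 1.683
(a) rₚ = a(1 − e) = 9.372 × 10^12 m × 0.317 = 2.97092 × 10^12 m ≈ 2.971 × 10^12 m
(b) rₐ = a(1 + e) = 9.372 × 10^12 m × 1.683 = 1.57731 × 10^13 m ≈ 1.577 × 10^13 m

Final answer:
(a) rₚ = 2.971 × 10^12 m
(b) rₐ = 1.577 × 10^13 m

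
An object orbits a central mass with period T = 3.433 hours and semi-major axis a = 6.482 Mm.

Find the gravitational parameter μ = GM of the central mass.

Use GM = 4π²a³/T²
T = 3.433 hours = 12358.8 s
a = 6.482 Mm = 6.482 × 10^6 m
a³ = 2.7235 × 10^20 m³
T² = 1.5274 × 10^8 s²
GM = 4π² × (2.7235 × 10^20) / (1.5274 × 10^8) = 7.03938 × 10^13 m³/s²
GM ≈ 7.039 × 10^13 m³/s²

Final answer: GM = 7.039 × 10^13 m³/s²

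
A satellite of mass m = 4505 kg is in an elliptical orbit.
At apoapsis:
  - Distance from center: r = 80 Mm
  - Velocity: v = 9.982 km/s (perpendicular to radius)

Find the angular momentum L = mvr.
r = 80 Mm = 8 × 10^7 m
v = 9.982 km/s = 9982 m/s
vr = 9982 × 8 × 10^7 = 7.9856 × 10^11 m²/s
L = m × vr = 4505 × 7.9856 × 10^11 = 3.59751 × 10^15 kg·m²/s ≈ 3.598 × 10^15 kg·m²/s

Final answer: L = 3.598 × 10^15 kg·m²/s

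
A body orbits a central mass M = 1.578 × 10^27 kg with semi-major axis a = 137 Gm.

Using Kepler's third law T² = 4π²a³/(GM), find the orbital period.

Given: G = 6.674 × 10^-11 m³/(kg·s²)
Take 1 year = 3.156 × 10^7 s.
M = 1.578 × 10^27 kg
GM = G × M = 6.674 × 10^-11 × 1.578 × 10^27 = 1.05316 × 10^17 m³/s²
a = 137 Gm = 1.37 × 10^11 m
a³ = 2.57135 × 10^33 m³
T = 2π √(a³/GM) = 2π √((2.57135 × 10^33) / (1.05316 × 10^17)) = 2π × 1.56255 × 10^8 s
T = 9.8178 × 10^8 s ≈ 31.11 years

Final answer: 31.11 years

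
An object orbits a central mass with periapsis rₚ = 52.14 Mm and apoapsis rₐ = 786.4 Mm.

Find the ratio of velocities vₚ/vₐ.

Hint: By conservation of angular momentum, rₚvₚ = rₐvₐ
rₚ = 52.14 Mm = 5.214 × 10^7 m
rₐ = 786.4 Mm = 7.864 × 10^8 m
rₚvₚ = rₐvₐ  ⇒  vₚ/vₐ = rₐ/rₚ
vₚ/vₐ = (7.864 × 10^8) / (5.214 × 10^7) = 15.0825

Final answer: vₚ/vₐ = 15.08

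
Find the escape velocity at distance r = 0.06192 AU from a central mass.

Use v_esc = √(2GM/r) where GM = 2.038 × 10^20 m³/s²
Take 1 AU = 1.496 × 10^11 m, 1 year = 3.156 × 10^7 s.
r = 0.06192 AU = 9.26323 × 10^9 m
GM = 2.038 × 10^20 m³/s²
2GM/r = 2 × (2.038 × 10^20) / (9.26323 × 10^9) = 4.40019 × 10^10 m²/s²
v_esc = √(2GM/r) = 209766 m/s ≈ 44.25 AU/year

Final answer: 44.25 AU/year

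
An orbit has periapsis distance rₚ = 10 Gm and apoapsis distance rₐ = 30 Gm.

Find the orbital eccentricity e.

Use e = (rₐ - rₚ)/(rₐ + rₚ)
rₚ = 10 Gm = 1 × 10^10 m
rₐ = 30 Gm = 3 × 10^10 m
rₐ − rₚ = 2 × 10^10 m
rₐ + rₚ = 4 × 10^10 m
e = (rₐ − rₚ)/(rₐ + rₚ) = 0.5

Final answer: e = 0.5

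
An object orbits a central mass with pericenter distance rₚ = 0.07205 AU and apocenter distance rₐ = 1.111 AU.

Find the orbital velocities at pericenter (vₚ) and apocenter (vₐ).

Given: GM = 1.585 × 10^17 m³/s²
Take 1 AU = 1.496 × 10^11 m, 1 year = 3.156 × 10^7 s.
rₚ = 0.07205 AU = 1.07787 × 10^10 m
rₐ = 1.111 AU = 1.66206 × 10^11 m
GM = 1.585 × 10^17 m³/s²
a = (rₚ + rₐ)/2 = 8.84921 × 10^10 m
Vis-viva: v² = GM (2/r − 1/a)
vₚ² = 1.585 × 10^17 × (1.85551 × 10^-10 − 1.13004 × 10^-11) = 2.76188 × 10^7 m²/s²
vₚ = 5255.36 m/s ≈ 1.109 AU/year
vₐ² = 1.585 × 10^17 × (1.20333 × 10^-11 − 1.13004 × 10^-11) = 116157 m²/s²
vₐ = 340.818 m/s ≈ 340.8 m/s

Final answer: vₚ = 1.109 AU/year, vₐ = 340.8 m/s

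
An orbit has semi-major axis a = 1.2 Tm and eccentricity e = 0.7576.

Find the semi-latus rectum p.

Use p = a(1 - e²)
a = 1.2 Tm = 1.2 × 10^12 m
e = 0.7576,  e² = 0.573958,  1 − e² = 0.426042
p = a(1 − e²) = 1.2 × 10^12 m × 0.426042 = 5.11251 × 10^11 m ≈ 511.3 Gm

Final answer: p = 511.3 Gm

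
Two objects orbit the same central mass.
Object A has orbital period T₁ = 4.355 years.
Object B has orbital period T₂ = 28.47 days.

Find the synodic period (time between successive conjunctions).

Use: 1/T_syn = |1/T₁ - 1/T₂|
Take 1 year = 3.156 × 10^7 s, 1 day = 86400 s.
T₁ = 4.355 years = 1.37444 × 10^8 s
T₂ = 28.47 days = 2.45981 × 10^6 s
1/T₁ = 7.2757 × 10^-9 s⁻¹
1/T₂ = 4.06536 × 10^-7 s⁻¹
|1/T₁ − 1/T₂| = 3.9926 × 10^-7 s⁻¹
T_syn = 1 / |1/T₁ − 1/T₂| = 2.50463 × 10^6 s ≈ 28.99 days

Final answer: T_syn = 28.99 days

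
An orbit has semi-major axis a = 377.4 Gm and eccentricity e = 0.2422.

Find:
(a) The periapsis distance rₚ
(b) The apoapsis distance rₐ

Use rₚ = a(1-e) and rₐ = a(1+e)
a = 377.4 Gm = 3.774 × 10^11 m
e = 0.2422:  1 − e = 0.7578,  1 + e = 1.2422
(a) rₚ = a(1 − e) = 3.774 × 10^11 m × 0.7578 = 2.85994 × 10^11 m ≈ 286 Gm
(b) rₐ = a(1 + e) = 3.774 × 10^11 m × 1.2422 = 4.68806 × 10^11 m ≈ 468.8 Gm

Final answer:
(a) rₚ = 286 Gm
(b) rₐ = 468.8 Gm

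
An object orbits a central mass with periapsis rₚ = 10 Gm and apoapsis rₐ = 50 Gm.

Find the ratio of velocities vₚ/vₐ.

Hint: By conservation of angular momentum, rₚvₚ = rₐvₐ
rₚ = 10 Gm = 1 × 10^10 m
rₐ = 50 Gm = 5 × 10^10 m
rₚvₚ = rₐvₐ  ⇒  vₚ/vₐ = rₐ/rₚ
vₚ/vₐ = (5 × 10^10) / (1 × 10^10) = 5

Final answer: vₚ/vₐ = 5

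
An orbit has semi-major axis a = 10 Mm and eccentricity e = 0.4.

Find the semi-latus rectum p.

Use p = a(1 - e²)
a = 10 Mm = 1 × 10^7 m
e = 0.4,  e² = 0.16,  1 − e² = 0.84
p = a(1 − e²) = 1 × 10^7 m × 0.84 = 8.4 × 10^6 m ≈ 8.4 Mm

Final answer: p = 8.4 Mm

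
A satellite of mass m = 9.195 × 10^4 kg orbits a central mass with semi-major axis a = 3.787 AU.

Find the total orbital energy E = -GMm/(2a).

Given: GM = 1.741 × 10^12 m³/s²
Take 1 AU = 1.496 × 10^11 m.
a = 3.787 AU = 5.66535 × 10^11 m
GM = 1.741 × 10^12 m³/s²
2a = 1.13307 × 10^12 m
GMm = 1.741 × 10^12 × 91950 = 1.60085 × 10^17 m³·kg/s²
E = −GMm/(2a) = -141284 J ≈ -141.3 kJ

Final answer: -141.3 kJ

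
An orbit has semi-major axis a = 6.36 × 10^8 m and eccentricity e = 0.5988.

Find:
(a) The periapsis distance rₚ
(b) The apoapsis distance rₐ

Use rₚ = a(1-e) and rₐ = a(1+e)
a = 6.36 × 10^8 m
e = 0.5988:  1 − e = 0.4012,  1 + e = 1.5988
(a) rₚ = a(1 − e) = 6.36 × 10^8 m × 0.4012 = 2.55163 × 10^8 m ≈ 2.552 × 10^8 m
(b) rₐ = a(1 + e) = 6.36 × 10^8 m × 1.5988 = 1.01684 × 10^9 m ≈ 1.017 × 10^9 m

Final answer:
(a) rₚ = 2.552 × 10^8 m
(b) rₐ = 1.017 × 10^9 m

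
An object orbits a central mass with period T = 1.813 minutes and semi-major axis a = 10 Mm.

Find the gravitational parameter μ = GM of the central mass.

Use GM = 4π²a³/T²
T = 1.813 minutes = 108.78 s
a = 10 Mm = 1 × 10^7 m
a³ = 1 × 10^21 m³
T² = 11833.1 s²
GM = 4π² × (1 × 10^21) / 11833.1 = 3.33627 × 10^18 m³/s²
GM ≈ 3.336 × 10^18 m³/s²

Final answer: GM = 3.336 × 10^18 m³/s²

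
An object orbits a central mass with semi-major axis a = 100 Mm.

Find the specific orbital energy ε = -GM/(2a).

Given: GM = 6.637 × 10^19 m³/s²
a = 100 Mm = 1 × 10^8 m
GM = 6.637 × 10^19 m³/s²
2a = 2 × 10^8 m
ε = −GM/(2a) = -3.3185 × 10^11 J/kg ≈ -331.8 GJ/kg

Final answer: -331.8 GJ/kg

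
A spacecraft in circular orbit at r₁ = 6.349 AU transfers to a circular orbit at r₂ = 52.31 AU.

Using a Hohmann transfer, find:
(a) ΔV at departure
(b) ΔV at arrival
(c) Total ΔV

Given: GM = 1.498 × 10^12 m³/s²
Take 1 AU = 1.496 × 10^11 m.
r₁ = 6.349 AU = 9.4981 × 10^11 m
r₂ = 52.31 AU = 7.82558 × 10^12 m
GM = 1.498 × 10^12 m³/s²
Transfer ellipse: a_t = (r₁ + r₂)/2 = 4.38769 × 10^12 m
Circular speed at r₁: v₁ = √(GM/r₁) = 1.25585 m/s
Transfer speed at r₁ (periapsis): v₁ₜ = √(GM(2/r₁ − 1/a_t)) = 1.67717 m/s
(a) ΔV₁ = v₁ₜ − v₁ = 0.421322 m/s ≈ 0.4213 m/s
Circular speed at r₂: v₂ = √(GM/r₂) = 0.43752 m/s
Transfer speed at r₂ (apoapsis): v₂ₜ = √(GM(2/r₂ − 1/a_t)) = 0.203563 m/s
(b) ΔV₂ = v₂ − v₂ₜ = 0.233957 m/s ≈ 0.234 m/s
(c) ΔV_total = ΔV₁ + ΔV₂ = 0.65528 m/s ≈ 0.6553 m/s

Final answer:
(a) ΔV₁ = 0.4213 m/s
(b) ΔV₂ = 0.234 m/s
(c) ΔV_total = 0.6553 m/s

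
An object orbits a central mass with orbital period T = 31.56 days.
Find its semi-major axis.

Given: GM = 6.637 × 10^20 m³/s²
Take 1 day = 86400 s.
T = 31.56 days = 2.72678 × 10^6 s
GM = 6.637 × 10^20 m³/s²
Kepler's third law: a³ = GM T² / (4π²)
T² = 7.43535 × 10^12 s²
a³ = (6.637 × 10^20) × (7.43535 × 10^12) / (4π²) = 1.25001 × 10^32 m³
a = (a³)^(1/3) = 5.00001 × 10^10 m ≈ 50 Gm

Final answer: 50 Gm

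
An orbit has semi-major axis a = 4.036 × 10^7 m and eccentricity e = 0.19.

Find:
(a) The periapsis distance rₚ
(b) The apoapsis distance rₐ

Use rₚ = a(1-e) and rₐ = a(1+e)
a = 4.036 × 10^7 m
e = 0.19:  1 − e = 0.81,  1 + e = 1.19
(a) rₚ = a(1 − e) = 4.036 × 10^7 m × 0.81 = 3.26916 × 10^7 m ≈ 3.269 × 10^7 m
(b) rₐ = a(1 + e) = 4.036 × 10^7 m × 1.19 = 4.80284 × 10^7 m ≈ 4.803 × 10^7 m

Final answer:
(a) rₚ = 3.269 × 10^7 m
(b) rₐ = 4.803 × 10^7 m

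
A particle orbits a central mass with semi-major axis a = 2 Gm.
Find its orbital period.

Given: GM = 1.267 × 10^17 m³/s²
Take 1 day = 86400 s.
a = 2 Gm = 2 × 10^9 m
GM = 1.267 × 10^17 m³/s²
a³ = 8 × 10^27 m³
T = 2π √(a³/GM) = 2π √((8 × 10^27) / (1.267 × 10^17)) = 2π × 251279 s
T = 1.57883 × 10^6 s ≈ 18.27 days

Final answer: 18.27 days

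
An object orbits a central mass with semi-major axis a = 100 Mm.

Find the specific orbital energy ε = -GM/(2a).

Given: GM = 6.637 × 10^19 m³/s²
a = 100 Mm = 1 × 10^8 m
GM = 6.637 × 10^19 m³/s²
2a = 2 × 10^8 m
ε = −GM/(2a) = -3.3185 × 10^11 J/kg ≈ -331.8 GJ/kg

Final answer: -331.8 GJ/kg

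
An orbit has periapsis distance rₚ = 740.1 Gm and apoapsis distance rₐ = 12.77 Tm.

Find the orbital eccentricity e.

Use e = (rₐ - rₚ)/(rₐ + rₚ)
rₚ = 740.1 Gm = 7.401 × 10^11 m
rₐ = 12.77 Tm = 1.277 × 10^13 m
rₐ − rₚ = 1.20299 × 10^13 m
rₐ + rₚ = 1.35101 × 10^13 m
e = (rₐ − rₚ)/(rₐ + rₚ) = 0.890438

Final answer: e = 0.8904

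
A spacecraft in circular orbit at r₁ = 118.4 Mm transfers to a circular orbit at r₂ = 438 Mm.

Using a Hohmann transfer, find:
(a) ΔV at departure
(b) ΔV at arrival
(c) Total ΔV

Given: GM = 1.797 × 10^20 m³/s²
r₁ = 118.4 Mm = 1.184 × 10^8 m
r₂ = 438 Mm = 4.38 × 10^8 m
GM = 1.797 × 10^20 m³/s²
Transfer ellipse: a_t = (r₁ + r₂)/2 = 2.782 × 10^8 m
Circular speed at r₁: v₁ = √(GM/r₁) = 1.23196 × 10^6 m/s
Transfer speed at r₁ (periapsis): v₁ₜ = √(GM(2/r₁ − 1/a_t)) = 1.54581 × 10^6 m/s
(a) ΔV₁ = v₁ₜ − v₁ = 313848 m/s ≈ 313.8 km/s
Circular speed at r₂: v₂ = √(GM/r₂) = 640526 m/s
Transfer speed at r₂ (apoapsis): v₂ₜ = √(GM(2/r₂ − 1/a_t)) = 417863 m/s
(b) ΔV₂ = v₂ − v₂ₜ = 222663 m/s ≈ 222.7 km/s
(c) ΔV_total = ΔV₁ + ΔV₂ = 536511 m/s ≈ 536.5 km/s

Final answer:
(a) ΔV₁ = 313.8 km/s
(b) ΔV₂ = 222.7 km/s
(c) ΔV_total = 536.5 km/s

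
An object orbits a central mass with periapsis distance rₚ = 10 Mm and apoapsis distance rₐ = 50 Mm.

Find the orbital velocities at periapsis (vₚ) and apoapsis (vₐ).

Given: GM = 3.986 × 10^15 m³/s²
rₚ = 10 Mm = 1 × 10^7 m
rₐ = 50 Mm = 5 × 10^7 m
GM = 3.986 × 10^15 m³/s²
a = (rₚ + rₐ)/2 = 3 × 10^7 m
Vis-viva: v² = GM (2/r − 1/a)
vₚ² = 3.986 × 10^15 × (2 × 10^-7 − 3.33333 × 10^-8) = 6.64333 × 10^8 m²/s²
vₚ = 25774.7 m/s ≈ 25.77 km/s
vₐ² = 3.986 × 10^15 × (4 × 10^-8 − 3.33333 × 10^-8) = 2.65733 × 10^7 m²/s²
vₐ = 5154.93 m/s ≈ 5.155 km/s

Final answer: vₚ = 25.77 km/s, vₐ = 5.155 km/s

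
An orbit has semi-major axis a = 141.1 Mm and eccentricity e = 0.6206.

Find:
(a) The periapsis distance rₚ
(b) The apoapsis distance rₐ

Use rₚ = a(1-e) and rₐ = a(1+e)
a = 141.1 Mm = 1.411 × 10^8 m
e = 0.6206:  1 − e = 0.3794,  1 + e = 1.6206
(a) rₚ = a(1 − e) = 1.411 × 10^8 m × 0.3794 = 5.35333 × 10^7 m ≈ 53.53 Mm
(b) rₐ = a(1 + e) = 1.411 × 10^8 m × 1.6206 = 2.28667 × 10^8 m ≈ 228.7 Mm

Final answer:
(a) rₚ = 53.53 Mm
(b) rₐ = 228.7 Mm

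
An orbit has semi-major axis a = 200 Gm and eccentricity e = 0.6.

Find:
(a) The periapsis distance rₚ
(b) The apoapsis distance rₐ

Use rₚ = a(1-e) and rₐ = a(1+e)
a = 200 Gm = 2 × 10^11 m
e = 0.6:  1 − e = 0.4,  1 + e = 1.6
(a) rₚ = a(1 − e) = 2 × 10^11 m × 0.4 = 8 × 10^10 m ≈ 80 Gm
(b) rₐ = a(1 + e) = 2 × 10^11 m × 1.6 = 3.2 × 10^11 m ≈ 320 Gm

Final answer:
(a) rₚ = 80 Gm
(b) rₐ = 320 Gm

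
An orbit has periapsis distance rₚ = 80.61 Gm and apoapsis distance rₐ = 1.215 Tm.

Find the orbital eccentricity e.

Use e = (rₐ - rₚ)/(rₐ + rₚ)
rₚ = 80.61 Gm = 8.061 × 10^10 m
rₐ = 1.215 Tm = 1.215 × 10^12 m
rₐ − rₚ = 1.13439 × 10^12 m
rₐ + rₚ = 1.29561 × 10^12 m
e = (rₐ − rₚ)/(rₐ + rₚ) = 0.875564

Final answer: e = 0.8756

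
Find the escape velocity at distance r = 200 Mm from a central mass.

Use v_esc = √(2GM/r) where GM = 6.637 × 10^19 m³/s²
r = 200 Mm = 2 × 10^8 m
GM = 6.637 × 10^19 m³/s²
2GM/r = 2 × (6.637 × 10^19) / (2 × 10^8) = 6.637 × 10^11 m²/s²
v_esc = √(2GM/r) = 814678 m/s ≈ 814.7 km/s

Final answer: 814.7 km/s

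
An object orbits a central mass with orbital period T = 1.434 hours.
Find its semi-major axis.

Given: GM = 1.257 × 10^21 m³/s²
T = 1.434 hours = 5162.4 s
GM = 1.257 × 10^21 m³/s²
Kepler's third law: a³ = GM T² / (4π²)
T² = 2.66504 × 10^7 s²
a³ = (1.257 × 10^21) × (2.66504 × 10^7) / (4π²) = 8.48553 × 10^26 m³
a = (a³)^(1/3) = 9.4673 × 10^8 m ≈ 946.7 Mm

Final answer: 946.7 Mm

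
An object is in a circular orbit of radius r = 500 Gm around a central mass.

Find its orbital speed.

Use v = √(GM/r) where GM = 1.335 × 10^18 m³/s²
r = 500 Gm = 5 × 10^11 m
GM = 1.335 × 10^18 m³/s²
GM/r = (1.335 × 10^18) / (5 × 10^11) = 2.67 × 10^6 m²/s²
v = √(GM/r) = 1634.01 m/s ≈ 1.634 km/s

Final answer: 1.634 km/s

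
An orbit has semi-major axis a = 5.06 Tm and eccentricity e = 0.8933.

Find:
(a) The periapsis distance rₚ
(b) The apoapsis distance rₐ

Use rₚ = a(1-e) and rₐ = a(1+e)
a = 5.06 Tm = 5.06 × 10^12 m
e = 0.8933:  1 − e = 0.1067,  1 + e = 1.8933
(a) rₚ = a(1 − e) = 5.06 × 10^12 m × 0.1067 = 5.39902 × 10^11 m ≈ 539.9 Gm
(b) rₐ = a(1 + e) = 5.06 × 10^12 m × 1.8933 = 9.5801 × 10^12 m ≈ 9.58 Tm

Final answer:
(a) rₚ = 539.9 Gm
(b) rₐ = 9.58 Tm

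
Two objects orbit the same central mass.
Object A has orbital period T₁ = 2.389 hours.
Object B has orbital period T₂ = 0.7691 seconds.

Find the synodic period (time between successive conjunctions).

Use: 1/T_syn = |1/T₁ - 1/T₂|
T₁ = 2.389 hours = 8600.4 s
T₂ = 0.7691 seconds
1/T₁ = 0.000116274 s⁻¹
1/T₂ = 1.30022 s⁻¹
|1/T₁ − 1/T₂| = 1.3001 s⁻¹
T_syn = 1 / |1/T₁ − 1/T₂| = 0.769169 s ≈ 0.7692 seconds

Final answer: T_syn = 0.7692 seconds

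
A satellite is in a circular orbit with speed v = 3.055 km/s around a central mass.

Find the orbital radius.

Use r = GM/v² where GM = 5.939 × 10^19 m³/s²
v = 3.055 km/s = 3055 m/s
GM = 5.939 × 10^19 m³/s²
v² = 9.33302 × 10^6 m²/s²
r = GM/v² = (5.939 × 10^19) / (9.33302 × 10^6) = 6.36342 × 10^12 m ≈ 6.363 Tm

Final answer: 6.363 Tm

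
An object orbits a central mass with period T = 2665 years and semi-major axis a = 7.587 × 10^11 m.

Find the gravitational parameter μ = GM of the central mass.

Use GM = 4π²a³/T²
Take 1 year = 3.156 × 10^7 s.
T = 2665 years = 8.41074 × 10^10 s
a = 7.587 × 10^11 m
a³ = 4.36727 × 10^35 m³
T² = 7.07405 × 10^21 s²
GM = 4π² × (4.36727 × 10^35) / (7.07405 × 10^21) = 2.43726 × 10^15 m³/s²
GM ≈ 2.437 × 10^15 m³/s²

Final answer: GM = 2.437 × 10^15 m³/s²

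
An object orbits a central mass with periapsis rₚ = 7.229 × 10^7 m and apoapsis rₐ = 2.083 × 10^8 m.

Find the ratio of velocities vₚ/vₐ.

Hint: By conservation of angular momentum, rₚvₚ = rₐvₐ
rₚ = 7.229 × 10^7 m
rₐ = 2.083 × 10^8 m
rₚvₚ = rₐvₐ  ⇒  vₚ/vₐ = rₐ/rₚ
vₚ/vₐ = (2.083 × 10^8) / (7.229 × 10^7) = 2.88145

Final answer: vₚ/vₐ = 2.881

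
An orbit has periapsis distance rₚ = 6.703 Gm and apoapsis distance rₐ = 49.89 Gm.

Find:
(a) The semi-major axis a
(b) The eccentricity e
rₚ = 6.703 Gm = 6.703 × 10^9 m
rₐ = 49.89 Gm = 4.989 × 10^10 m
(a) a = (rₚ + rₐ)/2 = 2.82965 × 10^10 m ≈ 28.3 Gm
(b) e = (rₐ − rₚ)/(rₐ + rₚ) = (4.3187 × 10^10) / (5.6593 × 10^10) = 0.763116

Final answer:
(a) a = 28.3 Gm
(b) e = 0.7631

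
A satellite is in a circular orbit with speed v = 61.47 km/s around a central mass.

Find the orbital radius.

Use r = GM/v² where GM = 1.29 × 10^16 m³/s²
v = 61.47 km/s = 61470 m/s
GM = 1.29 × 10^16 m³/s²
v² = 3.77856 × 10^9 m²/s²
r = GM/v² = (1.29 × 10^16) / (3.77856 × 10^9) = 3.414 × 10^6 m ≈ 3.414 Mm

Final answer: 3.414 Mm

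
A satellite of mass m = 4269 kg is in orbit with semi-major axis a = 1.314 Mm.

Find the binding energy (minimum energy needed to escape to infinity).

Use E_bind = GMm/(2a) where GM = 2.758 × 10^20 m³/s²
a = 1.314 Mm = 1.314 × 10^6 m
GM = 2.758 × 10^20 m³/s²
m = 4269 kg
GMm = 2.758 × 10^20 × 4269 = 1.17739 × 10^24 m³·kg/s²
2a = 2.628 × 10^6 m
E_bind = GMm/(2a) = 4.48018 × 10^17 J ≈ 448 PJ

Final answer: 448 PJ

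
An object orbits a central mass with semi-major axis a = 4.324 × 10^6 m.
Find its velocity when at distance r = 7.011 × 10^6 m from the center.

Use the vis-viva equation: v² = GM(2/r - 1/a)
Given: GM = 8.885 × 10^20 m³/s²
a = 4.324 × 10^6 m
r = 7.011 × 10^6 m
GM = 8.885 × 10^20 m³/s²
2/r − 1/a = 2.85266 × 10^-7 − 2.31267 × 10^-7 = 5.39987 × 10^-8 m⁻¹
v² = GM (2/r − 1/a) = 4.79778 × 10^13 m²/s²
v = 6.9266 × 10^6 m/s ≈ 6927 km/s

Final answer: 6927 km/s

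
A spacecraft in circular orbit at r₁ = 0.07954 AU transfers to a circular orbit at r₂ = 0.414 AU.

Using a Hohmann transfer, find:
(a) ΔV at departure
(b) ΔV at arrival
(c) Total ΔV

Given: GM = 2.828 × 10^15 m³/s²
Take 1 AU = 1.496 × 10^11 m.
r₁ = 0.07954 AU = 1.18992 × 10^10 m
r₂ = 0.414 AU = 6.19344 × 10^10 m
GM = 2.828 × 10^15 m³/s²
Transfer ellipse: a_t = (r₁ + r₂)/2 = 3.69168 × 10^10 m
Circular speed at r₁: v₁ = √(GM/r₁) = 487.507 m/s
Transfer speed at r₁ (periapsis): v₁ₜ = √(GM(2/r₁ − 1/a_t)) = 631.444 m/s
(a) ΔV₁ = v₁ₜ − v₁ = 143.937 m/s ≈ 143.9 m/s
Circular speed at r₂: v₂ = √(GM/r₂) = 213.685 m/s
Transfer speed at r₂ (apoapsis): v₂ₜ = √(GM(2/r₂ − 1/a_t)) = 121.317 m/s
(b) ΔV₂ = v₂ − v₂ₜ = 92.3682 m/s ≈ 92.37 m/s
(c) ΔV_total = ΔV₁ + ΔV₂ = 236.305 m/s ≈ 236.3 m/s

Final answer:
(a) ΔV₁ = 143.9 m/s
(b) ΔV₂ = 92.37 m/s
(c) ΔV_total = 236.3 m/s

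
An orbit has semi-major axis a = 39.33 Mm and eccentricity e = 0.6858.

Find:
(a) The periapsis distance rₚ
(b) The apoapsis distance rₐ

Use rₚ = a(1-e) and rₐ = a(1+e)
a = 39.33 Mm = 3.933 × 10^7 m
e = 0.6858:  1 − e = 0.3142,  1 + e = 1.6858
(a) rₚ = a(1 − e) = 3.933 × 10^7 m × 0.3142 = 1.23575 × 10^7 m ≈ 12.36 Mm
(b) rₐ = a(1 + e) = 3.933 × 10^7 m × 1.6858 = 6.63025 × 10^7 m ≈ 66.3 Mm

Final answer:
(a) rₚ = 12.36 Mm
(b) rₐ = 66.3 Mm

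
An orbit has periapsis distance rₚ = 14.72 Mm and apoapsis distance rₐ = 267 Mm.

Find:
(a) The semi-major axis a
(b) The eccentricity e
rₚ = 14.72 Mm = 1.472 × 10^7 m
rₐ = 267 Mm = 2.67 × 10^8 m
(a) a = (rₚ + rₐ)/2 = 1.4086 × 10^8 m ≈ 140.9 Mm
(b) e = (rₐ − rₚ)/(rₐ + rₚ) = (2.5228 × 10^8) / (2.8172 × 10^8) = 0.895499

Final answer:
(a) a = 140.9 Mm
(b) e = 0.8955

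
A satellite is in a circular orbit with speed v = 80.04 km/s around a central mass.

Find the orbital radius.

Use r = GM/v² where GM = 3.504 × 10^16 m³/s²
v = 80.04 km/s = 80040 m/s
GM = 3.504 × 10^16 m³/s²
v² = 6.4064 × 10^9 m²/s²
r = GM/v² = (3.504 × 10^16) / (6.4064 × 10^9) = 5.46953 × 10^6 m ≈ 5.47 Mm

Final answer: 5.47 Mm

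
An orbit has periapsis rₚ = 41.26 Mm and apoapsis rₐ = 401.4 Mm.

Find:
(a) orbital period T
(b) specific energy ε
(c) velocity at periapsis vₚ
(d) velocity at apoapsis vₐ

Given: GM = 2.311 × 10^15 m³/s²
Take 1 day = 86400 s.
rₚ = 41.26 Mm = 4.126 × 10^7 m
rₐ = 401.4 Mm = 4.014 × 10^8 m
GM = 2.311 × 10^15 m³/s²
a = (rₚ + rₐ)/2 = 2.2133 × 10^8 m
e = (rₐ − rₚ)/(rₐ + rₚ) = (3.6014 × 10^8) / (4.4266 × 10^8) = 0.813582
(a) a³ = 1.08423 × 10^25 m³;  T = 2π √(a³/GM) = 2π × 68495.2 s = 430368 s ≈ 4.981 days
(b) 2a = 4.4266 × 10^8 m;  ε = −GM/(2a) = -5.22071 × 10^6 J/kg ≈ -5.221 MJ/kg
(c) vₚ² = GM (2/rₚ − 1/a) = 2.311 × 10^15 × (4.84731 × 10^-8 − 4.51814 × 10^-9) = 1.0158 × 10^8 m²/s²;  vₚ = 10078.7 m/s ≈ 10.08 km/s
(d) vₐ² = GM (2/rₐ − 1/a) = 2.311 × 10^15 × (4.98256 × 10^-9 − 4.51814 × 10^-9) = 1.07328 × 10^6 m²/s²;  vₐ = 1035.99 m/s ≈ 1.036 km/s

Final answer:
(a) orbital period T = 4.981 days
(b) specific energy ε = -5.221 MJ/kg
(c) velocity at periapsis vₚ = 10.08 km/s
(d) velocity at apoapsis vₐ = 1.036 km/s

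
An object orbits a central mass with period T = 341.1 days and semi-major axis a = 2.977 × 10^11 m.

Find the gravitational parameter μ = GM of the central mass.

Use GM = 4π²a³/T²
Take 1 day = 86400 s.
T = 341.1 days = 2.9471 × 10^7 s
a = 2.977 × 10^11 m
a³ = 2.63837 × 10^34 m³
T² = 8.68542 × 10^14 s²
GM = 4π² × (2.63837 × 10^34) / (8.68542 × 10^14) = 1.19924 × 10^21 m³/s²
GM ≈ 1.199 × 10^21 m³/s²

Final answer: GM = 1.199 × 10^21 m³/s²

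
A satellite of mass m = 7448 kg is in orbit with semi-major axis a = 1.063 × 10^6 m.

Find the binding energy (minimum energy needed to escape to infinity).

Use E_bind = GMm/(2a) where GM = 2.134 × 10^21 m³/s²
a = 1.063 × 10^6 m
GM = 2.134 × 10^21 m³/s²
m = 7448 kg
GMm = 2.134 × 10^21 × 7448 = 1.5894 × 10^25 m³·kg/s²
2a = 2.126 × 10^6 m
E_bind = GMm/(2a) = 7.47603 × 10^18 J ≈ 7.476 EJ

Final answer: 7.476 EJ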